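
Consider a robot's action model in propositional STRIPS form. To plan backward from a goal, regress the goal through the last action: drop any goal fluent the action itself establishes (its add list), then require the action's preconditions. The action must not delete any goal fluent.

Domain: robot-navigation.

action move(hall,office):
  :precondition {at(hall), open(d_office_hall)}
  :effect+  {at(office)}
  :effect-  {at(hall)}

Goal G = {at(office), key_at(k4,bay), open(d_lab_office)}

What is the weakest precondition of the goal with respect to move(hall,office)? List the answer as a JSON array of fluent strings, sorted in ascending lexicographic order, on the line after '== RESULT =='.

Compute (G \ add) ∪ pre:
  G ∩ del = {}  (empty — regression defined)
  G \ add = {at(office), key_at(k4,bay), open(d_lab_office)} \ {at(office)} = {key_at(k4,bay), open(d_lab_office)}
  ∪ pre   = {key_at(k4,bay), open(d_lab_office)} ∪ {at(hall), open(d_office_hall)}
          = {at(hall), key_at(k4,bay), open(d_lab_office), open(d_office_hall)}

== RESULT ==
["at(hall)", "key_at(k4,bay)", "open(d_lab_office)", "open(d_office_hall)"]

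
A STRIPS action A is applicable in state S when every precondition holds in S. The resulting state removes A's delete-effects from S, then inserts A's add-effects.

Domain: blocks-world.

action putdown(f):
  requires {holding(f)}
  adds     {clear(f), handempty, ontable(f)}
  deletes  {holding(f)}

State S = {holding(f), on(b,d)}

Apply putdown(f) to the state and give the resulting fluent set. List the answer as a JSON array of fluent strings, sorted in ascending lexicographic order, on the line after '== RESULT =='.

Progress:
  pre ⊆ S: {holding(f)} ⊆ S  — applicable
  S \ del = {on(b,d)}
  ∪ add   = {clear(f), handempty, on(b,d), ontable(f)}

== RESULT ==
["clear(f)", "handempty", "on(b,d)", "ontable(f)"]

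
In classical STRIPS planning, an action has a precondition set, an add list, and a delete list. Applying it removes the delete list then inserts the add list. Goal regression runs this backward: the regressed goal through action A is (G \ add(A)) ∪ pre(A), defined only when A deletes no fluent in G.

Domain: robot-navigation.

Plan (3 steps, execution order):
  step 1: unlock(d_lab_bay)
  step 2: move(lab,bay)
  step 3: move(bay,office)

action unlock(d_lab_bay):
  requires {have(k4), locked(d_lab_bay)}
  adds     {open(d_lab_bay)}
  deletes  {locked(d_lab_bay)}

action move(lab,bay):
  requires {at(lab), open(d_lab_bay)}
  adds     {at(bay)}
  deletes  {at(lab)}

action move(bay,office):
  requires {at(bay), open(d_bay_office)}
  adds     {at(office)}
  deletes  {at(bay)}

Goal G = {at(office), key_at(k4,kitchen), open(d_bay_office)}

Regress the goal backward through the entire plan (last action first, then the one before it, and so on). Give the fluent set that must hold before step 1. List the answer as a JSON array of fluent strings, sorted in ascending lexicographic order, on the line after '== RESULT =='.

Regress step by step:
  through step 3 (move(bay,office)): drop {at(office)}, keep {key_at(k4,kitchen), open(d_bay_office)}, require {at(bay), open(d_bay_office)}
    → {at(bay), key_at(k4,kitchen), open(d_bay_office)}
  through step 2 (move(lab,bay)): drop {at(bay)}, keep {key_at(k4,kitchen), open(d_bay_office)}, require {at(lab), open(d_lab_bay)}
    → {at(lab), key_at(k4,kitchen), open(d_bay_office), open(d_lab_bay)}
  through step 1 (unlock(d_lab_bay)): drop {open(d_lab_bay)}, keep {at(lab), key_at(k4,kitchen), open(d_bay_office)}, require {have(k4), locked(d_lab_bay)}
    → {at(lab), have(k4), key_at(k4,kitchen), locked(d_lab_bay), open(d_bay_office)}

== RESULT ==
["at(lab)", "have(k4)", "key_at(k4,kitchen)", "locked(d_lab_bay)", "open(d_bay_office)"]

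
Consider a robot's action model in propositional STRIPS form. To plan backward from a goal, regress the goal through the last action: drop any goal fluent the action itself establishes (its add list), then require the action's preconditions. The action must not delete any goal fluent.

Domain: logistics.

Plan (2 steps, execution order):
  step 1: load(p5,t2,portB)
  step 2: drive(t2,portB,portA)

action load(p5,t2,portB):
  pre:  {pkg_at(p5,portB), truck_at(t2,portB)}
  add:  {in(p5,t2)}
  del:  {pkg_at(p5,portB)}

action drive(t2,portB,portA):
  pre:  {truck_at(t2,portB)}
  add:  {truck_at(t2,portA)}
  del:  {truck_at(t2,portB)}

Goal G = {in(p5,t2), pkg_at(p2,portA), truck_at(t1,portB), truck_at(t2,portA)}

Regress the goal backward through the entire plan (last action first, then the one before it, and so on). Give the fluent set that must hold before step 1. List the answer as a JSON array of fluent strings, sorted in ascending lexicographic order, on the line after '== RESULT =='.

Regress step by step:
  through step 2 (drive(t2,portB,portA)): drop {truck_at(t2,portA)}, keep {in(p5,t2), pkg_at(p2,portA), truck_at(t1,portB)}, require {truck_at(t2,portB)}
    → {in(p5,t2), pkg_at(p2,portA), truck_at(t1,portB), truck_at(t2,portB)}
  through step 1 (load(p5,t2,portB)): drop {in(p5,t2)}, keep {pkg_at(p2,portA), truck_at(t1,portB), truck_at(t2,portB)}, require {pkg_at(p5,portB), truck_at(t2,portB)}
    → {pkg_at(p2,portA), pkg_at(p5,portB), truck_at(t1,portB), truck_at(t2,portB)}

== RESULT ==
["pkg_at(p2,portA)", "pkg_at(p5,portB)", "truck_at(t1,portB)", "truck_at(t2,portB)"]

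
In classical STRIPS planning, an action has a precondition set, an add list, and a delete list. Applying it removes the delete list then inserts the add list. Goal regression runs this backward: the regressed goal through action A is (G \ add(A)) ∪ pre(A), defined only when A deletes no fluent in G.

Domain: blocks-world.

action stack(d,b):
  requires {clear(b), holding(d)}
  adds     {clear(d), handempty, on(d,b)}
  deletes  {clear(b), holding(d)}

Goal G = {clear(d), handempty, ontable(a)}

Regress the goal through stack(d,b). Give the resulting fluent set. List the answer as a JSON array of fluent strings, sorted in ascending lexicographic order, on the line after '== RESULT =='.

Regress:
  G ∩ del = {}  (empty — regression defined)
  G \ add = {clear(d), handempty, ontable(a)} \ {clear(d), handempty, on(d,b)} = {ontable(a)}
  ∪ pre   = {ontable(a)} ∪ {clear(b), holding(d)}
          = {clear(b), holding(d), ontable(a)}

== RESULT ==
["clear(b)", "holding(d)", "ontable(a)"]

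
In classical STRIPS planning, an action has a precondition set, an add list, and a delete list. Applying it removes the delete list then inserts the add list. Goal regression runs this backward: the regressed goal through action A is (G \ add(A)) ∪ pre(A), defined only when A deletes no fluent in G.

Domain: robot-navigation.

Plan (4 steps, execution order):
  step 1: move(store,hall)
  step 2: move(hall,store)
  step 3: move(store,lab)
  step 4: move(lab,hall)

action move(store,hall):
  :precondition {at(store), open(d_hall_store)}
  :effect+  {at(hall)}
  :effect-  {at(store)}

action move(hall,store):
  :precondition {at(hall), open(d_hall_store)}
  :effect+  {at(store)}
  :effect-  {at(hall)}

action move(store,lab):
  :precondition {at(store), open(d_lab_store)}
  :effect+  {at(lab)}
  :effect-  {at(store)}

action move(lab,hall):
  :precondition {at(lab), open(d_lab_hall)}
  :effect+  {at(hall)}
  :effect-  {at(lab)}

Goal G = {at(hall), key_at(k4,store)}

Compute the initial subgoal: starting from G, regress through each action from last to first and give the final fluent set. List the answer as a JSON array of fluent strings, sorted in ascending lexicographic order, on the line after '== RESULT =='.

Work backward from the goal:
  through step 4 (move(lab,hall)): drop {at(hall)}, keep {key_at(k4,store)}, require {at(lab), open(d_lab_hall)}
    → {at(lab), key_at(k4,store), open(d_lab_hall)}
  through step 3 (move(store,lab)): drop {at(lab)}, keep {key_at(k4,store), open(d_lab_hall)}, require {at(store), open(d_lab_store)}
    → {at(store), key_at(k4,store), open(d_lab_hall), open(d_lab_store)}
  through step 2 (move(hall,store)): drop {at(store)}, keep {key_at(k4,store), open(d_lab_hall), open(d_lab_store)}, require {at(hall), open(d_hall_store)}
    → {at(hall), key_at(k4,store), open(d_hall_store), open(d_lab_hall), open(d_lab_store)}
  through step 1 (move(store,hall)): drop {at(hall)}, keep {key_at(k4,store), open(d_hall_store), open(d_lab_hall), open(d_lab_store)}, require {at(store), open(d_hall_store)}
    → {at(store), key_at(k4,store), open(d_hall_store), open(d_lab_hall), open(d_lab_store)}

== RESULT ==
["at(store)", "key_at(k4,store)", "open(d_hall_store)", "open(d_lab_hall)", "open(d_lab_store)"]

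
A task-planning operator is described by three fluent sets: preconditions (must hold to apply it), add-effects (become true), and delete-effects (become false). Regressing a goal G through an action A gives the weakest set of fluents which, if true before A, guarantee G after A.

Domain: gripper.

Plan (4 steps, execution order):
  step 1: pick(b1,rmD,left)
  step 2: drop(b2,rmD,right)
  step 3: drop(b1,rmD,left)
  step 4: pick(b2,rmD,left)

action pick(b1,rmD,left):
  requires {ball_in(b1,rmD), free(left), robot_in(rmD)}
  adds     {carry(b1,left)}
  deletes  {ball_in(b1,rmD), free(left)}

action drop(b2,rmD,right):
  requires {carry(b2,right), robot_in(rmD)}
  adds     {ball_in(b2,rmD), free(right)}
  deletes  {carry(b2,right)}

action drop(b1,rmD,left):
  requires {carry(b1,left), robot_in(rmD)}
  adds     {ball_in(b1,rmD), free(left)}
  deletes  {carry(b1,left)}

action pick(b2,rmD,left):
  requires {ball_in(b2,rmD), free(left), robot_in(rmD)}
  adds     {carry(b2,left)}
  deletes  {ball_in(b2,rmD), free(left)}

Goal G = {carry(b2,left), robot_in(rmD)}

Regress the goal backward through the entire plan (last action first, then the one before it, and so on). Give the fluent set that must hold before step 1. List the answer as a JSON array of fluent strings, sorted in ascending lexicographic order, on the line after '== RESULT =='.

Regress step by step:
  through step 4 (pick(b2,rmD,left)): drop {carry(b2,left)}, keep {robot_in(rmD)}, require {ball_in(b2,rmD), free(left), robot_in(rmD)}
    → {ball_in(b2,rmD), free(left), robot_in(rmD)}
  through step 3 (drop(b1,rmD,left)): drop {free(left)}, keep {ball_in(b2,rmD), robot_in(rmD)}, require {carry(b1,left), robot_in(rmD)}
    → {ball_in(b2,rmD), carry(b1,left), robot_in(rmD)}
  through step 2 (drop(b2,rmD,right)): drop {ball_in(b2,rmD)}, keep {carry(b1,left), robot_in(rmD)}, require {carry(b2,right), robot_in(rmD)}
    → {carry(b1,left), carry(b2,right), robot_in(rmD)}
  through step 1 (pick(b1,rmD,left)): drop {carry(b1,left)}, keep {carry(b2,right), robot_in(rmD)}, require {ball_in(b1,rmD), free(left), robot_in(rmD)}
    → {ball_in(b1,rmD), carry(b2,right), free(left), robot_in(rmD)}

== RESULT ==
["ball_in(b1,rmD)", "carry(b2,right)", "free(left)", "robot_in(rmD)"]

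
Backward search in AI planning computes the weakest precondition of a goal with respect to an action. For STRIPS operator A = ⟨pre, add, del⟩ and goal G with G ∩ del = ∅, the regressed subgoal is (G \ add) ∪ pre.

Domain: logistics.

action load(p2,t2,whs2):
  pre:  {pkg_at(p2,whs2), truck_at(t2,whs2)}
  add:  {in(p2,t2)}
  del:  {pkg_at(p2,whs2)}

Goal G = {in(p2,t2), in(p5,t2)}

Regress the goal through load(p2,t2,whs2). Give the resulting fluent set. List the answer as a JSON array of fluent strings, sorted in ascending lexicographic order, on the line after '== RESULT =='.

Regress:
  G ∩ del = {}  (empty — regression defined)
  G \ add = {in(p2,t2), in(p5,t2)} \ {in(p2,t2)} = {in(p5,t2)}
  ∪ pre   = {in(p5,t2)} ∪ {pkg_at(p2,whs2), truck_at(t2,whs2)}
          = {in(p5,t2), pkg_at(p2,whs2), truck_at(t2,whs2)}

== RESULT ==
["in(p5,t2)", "pkg_at(p2,whs2)", "truck_at(t2,whs2)"]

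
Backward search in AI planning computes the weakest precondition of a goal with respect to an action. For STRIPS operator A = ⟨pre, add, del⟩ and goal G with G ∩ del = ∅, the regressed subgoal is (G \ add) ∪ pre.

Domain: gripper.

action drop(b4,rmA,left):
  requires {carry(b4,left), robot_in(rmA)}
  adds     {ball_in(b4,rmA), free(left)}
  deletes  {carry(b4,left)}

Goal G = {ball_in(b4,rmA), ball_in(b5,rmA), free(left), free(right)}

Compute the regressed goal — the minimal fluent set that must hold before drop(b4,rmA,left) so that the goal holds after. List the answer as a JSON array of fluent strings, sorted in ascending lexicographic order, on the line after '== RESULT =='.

Compute (G \ add) ∪ pre:
  G ∩ del = {}  (empty — regression defined)
  G \ add = {ball_in(b4,rmA), ball_in(b5,rmA), free(left), free(right)} \ {ball_in(b4,rmA), free(left)} = {ball_in(b5,rmA), free(right)}
  ∪ pre   = {ball_in(b5,rmA), free(right)} ∪ {carry(b4,left), robot_in(rmA)}
          = {ball_in(b5,rmA), carry(b4,left), free(right), robot_in(rmA)}

== RESULT ==
["ball_in(b5,rmA)", "carry(b4,left)", "free(right)", "robot_in(rmA)"]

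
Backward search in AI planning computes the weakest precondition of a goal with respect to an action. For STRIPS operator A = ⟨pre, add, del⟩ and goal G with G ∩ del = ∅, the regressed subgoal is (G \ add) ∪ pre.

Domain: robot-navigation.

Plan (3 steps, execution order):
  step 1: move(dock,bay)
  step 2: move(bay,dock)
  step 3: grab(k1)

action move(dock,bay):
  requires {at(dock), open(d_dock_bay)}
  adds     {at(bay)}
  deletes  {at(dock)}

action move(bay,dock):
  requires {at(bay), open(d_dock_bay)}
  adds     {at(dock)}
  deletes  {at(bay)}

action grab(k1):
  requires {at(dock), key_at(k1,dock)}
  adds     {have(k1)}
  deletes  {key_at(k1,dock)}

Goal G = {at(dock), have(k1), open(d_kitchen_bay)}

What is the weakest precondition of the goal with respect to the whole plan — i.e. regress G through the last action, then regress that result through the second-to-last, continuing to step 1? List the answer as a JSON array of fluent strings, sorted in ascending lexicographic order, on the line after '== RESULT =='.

Work backward from the goal:
  through step 3 (grab(k1)): drop {have(k1)}, keep {at(dock), open(d_kitchen_bay)}, require {at(dock), key_at(k1,dock)}
    → {at(dock), key_at(k1,dock), open(d_kitchen_bay)}
  through step 2 (move(bay,dock)): drop {at(dock)}, keep {key_at(k1,dock), open(d_kitchen_bay)}, require {at(bay), open(d_dock_bay)}
    → {at(bay), key_at(k1,dock), open(d_dock_bay), open(d_kitchen_bay)}
  through step 1 (move(dock,bay)): drop {at(bay)}, keep {key_at(k1,dock), open(d_dock_bay), open(d_kitchen_bay)}, require {at(dock), open(d_dock_bay)}
    → {at(dock), key_at(k1,dock), open(d_dock_bay), open(d_kitchen_bay)}

== RESULT ==
["at(dock)", "key_at(k1,dock)", "open(d_dock_bay)", "open(d_kitchen_bay)"]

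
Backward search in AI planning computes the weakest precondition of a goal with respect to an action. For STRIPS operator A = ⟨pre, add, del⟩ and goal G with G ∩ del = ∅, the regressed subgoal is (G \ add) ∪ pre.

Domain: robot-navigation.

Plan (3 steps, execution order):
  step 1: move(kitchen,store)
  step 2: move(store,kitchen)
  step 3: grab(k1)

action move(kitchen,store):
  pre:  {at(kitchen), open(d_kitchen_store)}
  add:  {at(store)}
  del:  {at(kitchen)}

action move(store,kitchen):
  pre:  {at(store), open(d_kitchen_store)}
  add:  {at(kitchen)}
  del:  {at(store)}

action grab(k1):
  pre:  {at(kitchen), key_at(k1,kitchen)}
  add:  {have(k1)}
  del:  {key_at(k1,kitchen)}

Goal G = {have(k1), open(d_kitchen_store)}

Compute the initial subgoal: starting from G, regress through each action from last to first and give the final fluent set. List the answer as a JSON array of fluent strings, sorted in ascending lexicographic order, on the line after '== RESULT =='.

Work backward from the goal:
  through step 3 (grab(k1)): drop {have(k1)}, keep {open(d_kitchen_store)}, require {at(kitchen), key_at(k1,kitchen)}
    → {at(kitchen), key_at(k1,kitchen), open(d_kitchen_store)}
  through step 2 (move(store,kitchen)): drop {at(kitchen)}, keep {key_at(k1,kitchen), open(d_kitchen_store)}, require {at(store), open(d_kitchen_store)}
    → {at(store), key_at(k1,kitchen), open(d_kitchen_store)}
  through step 1 (move(kitchen,store)): drop {at(store)}, keep {key_at(k1,kitchen), open(d_kitchen_store)}, require {at(kitchen), open(d_kitchen_store)}
    → {at(kitchen), key_at(k1,kitchen), open(d_kitchen_store)}

== RESULT ==
["at(kitchen)", "key_at(k1,kitchen)", "open(d_kitchen_store)"]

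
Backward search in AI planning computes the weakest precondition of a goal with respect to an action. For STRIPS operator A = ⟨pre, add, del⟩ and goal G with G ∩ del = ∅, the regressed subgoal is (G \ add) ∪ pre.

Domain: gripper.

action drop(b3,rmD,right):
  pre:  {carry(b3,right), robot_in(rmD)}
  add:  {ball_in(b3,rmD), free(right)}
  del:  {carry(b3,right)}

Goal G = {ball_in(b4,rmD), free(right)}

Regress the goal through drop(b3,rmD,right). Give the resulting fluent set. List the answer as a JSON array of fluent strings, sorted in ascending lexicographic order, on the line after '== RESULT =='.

Regress:
  G ∩ del = {}  (empty — regression defined)
  G \ add = {ball_in(b4,rmD), free(right)} \ {ball_in(b3,rmD), free(right)} = {ball_in(b4,rmD)}
  ∪ pre   = {ball_in(b4,rmD)} ∪ {carry(b3,right), robot_in(rmD)}
          = {ball_in(b4,rmD), carry(b3,right), robot_in(rmD)}

== RESULT ==
["ball_in(b4,rmD)", "carry(b3,right)", "robot_in(rmD)"]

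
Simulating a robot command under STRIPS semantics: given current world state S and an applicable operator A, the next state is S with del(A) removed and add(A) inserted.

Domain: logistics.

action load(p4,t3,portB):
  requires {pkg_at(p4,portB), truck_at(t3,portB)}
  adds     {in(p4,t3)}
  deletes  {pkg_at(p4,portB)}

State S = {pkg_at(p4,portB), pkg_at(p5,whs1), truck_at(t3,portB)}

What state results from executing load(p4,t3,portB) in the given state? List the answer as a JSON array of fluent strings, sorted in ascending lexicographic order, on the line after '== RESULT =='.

Compute (S \ del) ∪ add:
  pre ⊆ S: {pkg_at(p4,portB), truck_at(t3,portB)} ⊆ S  — applicable
  S \ del = {pkg_at(p5,whs1), truck_at(t3,portB)}
  ∪ add   = {in(p4,t3), pkg_at(p5,whs1), truck_at(t3,portB)}

== RESULT ==
["in(p4,t3)", "pkg_at(p5,whs1)", "truck_at(t3,portB)"]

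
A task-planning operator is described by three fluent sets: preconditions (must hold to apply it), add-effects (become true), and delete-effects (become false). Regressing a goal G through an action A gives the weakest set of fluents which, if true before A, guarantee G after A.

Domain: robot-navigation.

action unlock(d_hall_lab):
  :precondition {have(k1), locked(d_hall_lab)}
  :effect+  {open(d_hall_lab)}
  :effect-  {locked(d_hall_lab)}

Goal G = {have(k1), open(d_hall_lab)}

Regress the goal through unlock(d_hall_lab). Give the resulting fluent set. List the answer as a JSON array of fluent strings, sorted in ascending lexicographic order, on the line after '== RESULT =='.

Regress:
  G ∩ del = {}  (empty — regression defined)
  G \ add = {have(k1), open(d_hall_lab)} \ {open(d_hall_lab)} = {have(k1)}
  ∪ pre   = {have(k1)} ∪ {have(k1), locked(d_hall_lab)}
          = {have(k1), locked(d_hall_lab)}

== RESULT ==
["have(k1)", "locked(d_hall_lab)"]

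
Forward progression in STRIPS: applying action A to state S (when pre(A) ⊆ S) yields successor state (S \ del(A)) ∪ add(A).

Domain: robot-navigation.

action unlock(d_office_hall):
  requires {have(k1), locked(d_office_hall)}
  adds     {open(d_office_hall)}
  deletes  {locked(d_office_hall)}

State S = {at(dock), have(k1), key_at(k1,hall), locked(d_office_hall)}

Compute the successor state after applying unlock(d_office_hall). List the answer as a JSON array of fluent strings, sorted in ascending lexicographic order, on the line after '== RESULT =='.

Progress:
  pre ⊆ S: {have(k1), locked(d_office_hall)} ⊆ S  — applicable
  S \ del = {at(dock), have(k1), key_at(k1,hall)}
  ∪ add   = {at(dock), have(k1), key_at(k1,hall), open(d_office_hall)}

== RESULT ==
["at(dock)", "have(k1)", "key_at(k1,hall)", "open(d_office_hall)"]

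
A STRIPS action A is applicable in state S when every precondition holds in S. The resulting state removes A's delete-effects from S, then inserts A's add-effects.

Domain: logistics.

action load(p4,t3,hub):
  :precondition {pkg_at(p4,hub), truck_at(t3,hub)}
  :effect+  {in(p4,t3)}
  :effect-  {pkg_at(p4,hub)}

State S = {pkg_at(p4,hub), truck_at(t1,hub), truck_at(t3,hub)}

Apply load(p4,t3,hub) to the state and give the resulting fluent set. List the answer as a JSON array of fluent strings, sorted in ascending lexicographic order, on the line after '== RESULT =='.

Progress:
  pre ⊆ S: {pkg_at(p4,hub), truck_at(t3,hub)} ⊆ S  — applicable
  S \ del = {truck_at(t1,hub), truck_at(t3,hub)}
  ∪ add   = {in(p4,t3), truck_at(t1,hub), truck_at(t3,hub)}

== RESULT ==
["in(p4,t3)", "truck_at(t1,hub)", "truck_at(t3,hub)"]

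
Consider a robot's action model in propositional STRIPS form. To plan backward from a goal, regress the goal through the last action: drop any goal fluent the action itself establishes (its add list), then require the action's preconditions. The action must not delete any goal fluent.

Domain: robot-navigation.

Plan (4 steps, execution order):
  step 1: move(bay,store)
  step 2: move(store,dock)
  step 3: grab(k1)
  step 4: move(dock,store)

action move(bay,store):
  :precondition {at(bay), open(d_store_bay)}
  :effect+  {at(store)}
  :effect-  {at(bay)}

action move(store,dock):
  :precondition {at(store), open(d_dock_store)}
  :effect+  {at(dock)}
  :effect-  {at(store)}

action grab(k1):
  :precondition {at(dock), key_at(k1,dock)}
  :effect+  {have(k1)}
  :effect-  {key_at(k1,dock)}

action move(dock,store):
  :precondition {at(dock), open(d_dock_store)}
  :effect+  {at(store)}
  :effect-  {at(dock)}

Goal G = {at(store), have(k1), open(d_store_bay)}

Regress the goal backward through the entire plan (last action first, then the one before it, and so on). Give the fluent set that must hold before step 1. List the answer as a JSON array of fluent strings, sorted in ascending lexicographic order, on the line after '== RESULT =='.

Regress step by step:
  through step 4 (move(dock,store)): drop {at(store)}, keep {have(k1), open(d_store_bay)}, require {at(dock), open(d_dock_store)}
    → {at(dock), have(k1), open(d_dock_store), open(d_store_bay)}
  through step 3 (grab(k1)): drop {have(k1)}, keep {at(dock), open(d_dock_store), open(d_store_bay)}, require {at(dock), key_at(k1,dock)}
    → {at(dock), key_at(k1,dock), open(d_dock_store), open(d_store_bay)}
  through step 2 (move(store,dock)): drop {at(dock)}, keep {key_at(k1,dock), open(d_dock_store), open(d_store_bay)}, require {at(store), open(d_dock_store)}
    → {at(store), key_at(k1,dock), open(d_dock_store), open(d_store_bay)}
  through step 1 (move(bay,store)): drop {at(store)}, keep {key_at(k1,dock), open(d_dock_store), open(d_store_bay)}, require {at(bay), open(d_store_bay)}
    → {at(bay), key_at(k1,dock), open(d_dock_store), open(d_store_bay)}

== RESULT ==
["at(bay)", "key_at(k1,dock)", "open(d_dock_store)", "open(d_store_bay)"]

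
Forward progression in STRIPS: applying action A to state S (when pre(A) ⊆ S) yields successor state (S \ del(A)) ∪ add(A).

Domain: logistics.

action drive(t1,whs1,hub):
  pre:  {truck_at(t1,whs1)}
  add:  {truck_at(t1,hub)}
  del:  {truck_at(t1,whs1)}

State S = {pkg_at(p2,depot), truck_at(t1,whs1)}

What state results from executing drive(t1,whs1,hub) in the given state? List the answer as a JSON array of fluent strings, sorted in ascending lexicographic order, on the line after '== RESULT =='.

Progress:
  pre ⊆ S: {truck_at(t1,whs1)} ⊆ S  — applicable
  S \ del = {pkg_at(p2,depot)}
  ∪ add   = {pkg_at(p2,depot), truck_at(t1,hub)}

== RESULT ==
["pkg_at(p2,depot)", "truck_at(t1,hub)"]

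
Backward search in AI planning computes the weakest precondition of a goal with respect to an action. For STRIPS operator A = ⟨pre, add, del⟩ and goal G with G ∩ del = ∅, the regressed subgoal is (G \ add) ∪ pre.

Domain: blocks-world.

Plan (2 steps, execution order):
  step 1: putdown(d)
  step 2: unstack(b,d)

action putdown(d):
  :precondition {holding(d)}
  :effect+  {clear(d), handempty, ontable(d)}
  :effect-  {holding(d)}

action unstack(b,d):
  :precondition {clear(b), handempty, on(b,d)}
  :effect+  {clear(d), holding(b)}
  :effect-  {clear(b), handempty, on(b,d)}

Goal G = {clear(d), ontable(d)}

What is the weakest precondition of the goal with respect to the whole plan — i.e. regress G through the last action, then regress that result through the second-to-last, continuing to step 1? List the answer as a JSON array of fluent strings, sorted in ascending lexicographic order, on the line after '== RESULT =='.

Regress step by step:
  through step 2 (unstack(b,d)): drop {clear(d)}, keep {ontable(d)}, require {clear(b), handempty, on(b,d)}
    → {clear(b), handempty, on(b,d), ontable(d)}
  through step 1 (putdown(d)): drop {handempty, ontable(d)}, keep {clear(b), on(b,d)}, require {holding(d)}
    → {clear(b), holding(d), on(b,d)}

== RESULT ==
["clear(b)", "holding(d)", "on(b,d)"]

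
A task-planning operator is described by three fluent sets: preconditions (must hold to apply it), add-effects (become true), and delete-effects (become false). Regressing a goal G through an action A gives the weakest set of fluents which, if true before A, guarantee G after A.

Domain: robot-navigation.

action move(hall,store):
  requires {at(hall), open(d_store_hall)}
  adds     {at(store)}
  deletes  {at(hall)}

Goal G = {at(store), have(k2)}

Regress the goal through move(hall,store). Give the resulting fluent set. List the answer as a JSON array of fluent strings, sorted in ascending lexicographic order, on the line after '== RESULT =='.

Compute (G \ add) ∪ pre:
  G ∩ del = {}  (empty — regression defined)
  G \ add = {at(store), have(k2)} \ {at(store)} = {have(k2)}
  ∪ pre   = {have(k2)} ∪ {at(hall), open(d_store_hall)}
          = {at(hall), have(k2), open(d_store_hall)}

== RESULT ==
["at(hall)", "have(k2)", "open(d_store_hall)"]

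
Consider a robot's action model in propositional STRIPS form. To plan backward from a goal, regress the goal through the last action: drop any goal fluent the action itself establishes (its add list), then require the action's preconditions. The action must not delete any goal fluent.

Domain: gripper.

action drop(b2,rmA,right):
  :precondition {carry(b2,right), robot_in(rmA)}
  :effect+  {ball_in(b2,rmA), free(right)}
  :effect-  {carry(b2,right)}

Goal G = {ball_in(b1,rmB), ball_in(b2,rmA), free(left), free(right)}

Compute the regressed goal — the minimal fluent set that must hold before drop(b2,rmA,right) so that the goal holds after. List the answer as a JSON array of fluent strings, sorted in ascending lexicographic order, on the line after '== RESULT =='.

Regress:
  G ∩ del = {}  (empty — regression defined)
  G \ add = {ball_in(b1,rmB), ball_in(b2,rmA), free(left), free(right)} \ {ball_in(b2,rmA), free(right)} = {ball_in(b1,rmB), free(left)}
  ∪ pre   = {ball_in(b1,rmB), free(left)} ∪ {carry(b2,right), robot_in(rmA)}
          = {ball_in(b1,rmB), carry(b2,right), free(left), robot_in(rmA)}

== RESULT ==
["ball_in(b1,rmB)", "carry(b2,right)", "free(left)", "robot_in(rmA)"]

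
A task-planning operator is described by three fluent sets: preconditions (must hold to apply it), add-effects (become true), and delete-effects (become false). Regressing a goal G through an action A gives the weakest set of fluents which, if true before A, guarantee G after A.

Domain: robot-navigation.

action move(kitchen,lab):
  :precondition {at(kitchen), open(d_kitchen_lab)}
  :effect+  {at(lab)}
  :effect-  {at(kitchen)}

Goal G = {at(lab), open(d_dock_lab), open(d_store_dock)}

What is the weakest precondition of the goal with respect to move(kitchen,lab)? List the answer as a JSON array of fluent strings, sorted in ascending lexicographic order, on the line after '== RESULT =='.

Regress:
  G ∩ del = {}  (empty — regression defined)
  G \ add = {at(lab), open(d_dock_lab), open(d_store_dock)} \ {at(lab)} = {open(d_dock_lab), open(d_store_dock)}
  ∪ pre   = {open(d_dock_lab), open(d_store_dock)} ∪ {at(kitchen), open(d_kitchen_lab)}
          = {at(kitchen), open(d_dock_lab), open(d_kitchen_lab), open(d_store_dock)}

== RESULT ==
["at(kitchen)", "open(d_dock_lab)", "open(d_kitchen_lab)", "open(d_store_dock)"]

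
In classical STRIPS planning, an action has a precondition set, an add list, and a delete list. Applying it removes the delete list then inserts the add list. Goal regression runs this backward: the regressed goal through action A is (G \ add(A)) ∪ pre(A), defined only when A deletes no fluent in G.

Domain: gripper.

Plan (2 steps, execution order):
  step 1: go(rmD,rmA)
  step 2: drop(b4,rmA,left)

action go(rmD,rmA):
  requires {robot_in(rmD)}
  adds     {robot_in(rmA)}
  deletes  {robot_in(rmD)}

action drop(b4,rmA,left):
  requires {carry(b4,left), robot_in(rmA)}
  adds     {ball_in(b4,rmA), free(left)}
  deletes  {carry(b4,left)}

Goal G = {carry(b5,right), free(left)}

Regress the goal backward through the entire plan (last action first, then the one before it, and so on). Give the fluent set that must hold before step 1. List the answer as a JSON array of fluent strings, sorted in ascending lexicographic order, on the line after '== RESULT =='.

Work backward from the goal:
  through step 2 (drop(b4,rmA,left)): drop {free(left)}, keep {carry(b5,right)}, require {carry(b4,left), robot_in(rmA)}
    → {carry(b4,left), carry(b5,right), robot_in(rmA)}
  through step 1 (go(rmD,rmA)): drop {robot_in(rmA)}, keep {carry(b4,left), carry(b5,right)}, require {robot_in(rmD)}
    → {carry(b4,left), carry(b5,right), robot_in(rmD)}

== RESULT ==
["carry(b4,left)", "carry(b5,right)", "robot_in(rmD)"]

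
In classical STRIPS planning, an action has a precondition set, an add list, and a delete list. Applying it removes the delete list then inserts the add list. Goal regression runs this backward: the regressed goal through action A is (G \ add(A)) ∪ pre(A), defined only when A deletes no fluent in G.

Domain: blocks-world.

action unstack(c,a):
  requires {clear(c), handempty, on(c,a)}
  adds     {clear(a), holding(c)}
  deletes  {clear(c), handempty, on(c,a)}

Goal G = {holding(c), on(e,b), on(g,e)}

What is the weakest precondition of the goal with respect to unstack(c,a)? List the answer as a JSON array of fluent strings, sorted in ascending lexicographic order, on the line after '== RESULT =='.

Regress:
  G ∩ del = {}  (empty — regression defined)
  G \ add = {holding(c), on(e,b), on(g,e)} \ {clear(a), holding(c)} = {on(e,b), on(g,e)}
  ∪ pre   = {on(e,b), on(g,e)} ∪ {clear(c), handempty, on(c,a)}
          = {clear(c), handempty, on(c,a), on(e,b), on(g,e)}

== RESULT ==
["clear(c)", "handempty", "on(c,a)", "on(e,b)", "on(g,e)"]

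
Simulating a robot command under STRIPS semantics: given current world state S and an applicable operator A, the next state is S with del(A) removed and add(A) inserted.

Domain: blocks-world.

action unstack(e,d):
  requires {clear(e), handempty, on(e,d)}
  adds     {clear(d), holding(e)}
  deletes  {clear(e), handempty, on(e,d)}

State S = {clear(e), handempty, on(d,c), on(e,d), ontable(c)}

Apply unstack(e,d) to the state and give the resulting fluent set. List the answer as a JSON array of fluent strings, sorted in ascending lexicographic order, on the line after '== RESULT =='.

Compute (S \ del) ∪ add:
  pre ⊆ S: {clear(e), handempty, on(e,d)} ⊆ S  — applicable
  S \ del = {on(d,c), ontable(c)}
  ∪ add   = {clear(d), holding(e), on(d,c), ontable(c)}

== RESULT ==
["clear(d)", "holding(e)", "on(d,c)", "ontable(c)"]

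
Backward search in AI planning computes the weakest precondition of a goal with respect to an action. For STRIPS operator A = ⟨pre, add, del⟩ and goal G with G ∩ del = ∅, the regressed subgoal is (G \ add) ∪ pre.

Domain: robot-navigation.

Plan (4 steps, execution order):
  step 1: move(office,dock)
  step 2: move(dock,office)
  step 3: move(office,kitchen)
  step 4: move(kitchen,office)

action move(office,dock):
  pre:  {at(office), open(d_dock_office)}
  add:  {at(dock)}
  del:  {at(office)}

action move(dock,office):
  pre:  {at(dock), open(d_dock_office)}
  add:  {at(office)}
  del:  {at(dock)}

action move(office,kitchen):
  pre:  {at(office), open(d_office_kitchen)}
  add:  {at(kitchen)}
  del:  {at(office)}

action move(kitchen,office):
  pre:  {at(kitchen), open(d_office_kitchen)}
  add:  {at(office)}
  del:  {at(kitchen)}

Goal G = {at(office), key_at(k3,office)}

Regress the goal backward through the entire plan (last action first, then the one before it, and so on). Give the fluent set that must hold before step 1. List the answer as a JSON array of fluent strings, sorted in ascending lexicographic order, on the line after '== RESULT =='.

Regress step by step:
  through step 4 (move(kitchen,office)): drop {at(office)}, keep {key_at(k3,office)}, require {at(kitchen), open(d_office_kitchen)}
    → {at(kitchen), key_at(k3,office), open(d_office_kitchen)}
  through step 3 (move(office,kitchen)): drop {at(kitchen)}, keep {key_at(k3,office), open(d_office_kitchen)}, require {at(office), open(d_office_kitchen)}
    → {at(office), key_at(k3,office), open(d_office_kitchen)}
  through step 2 (move(dock,office)): drop {at(office)}, keep {key_at(k3,office), open(d_office_kitchen)}, require {at(dock), open(d_dock_office)}
    → {at(dock), key_at(k3,office), open(d_dock_office), open(d_office_kitchen)}
  through step 1 (move(office,dock)): drop {at(dock)}, keep {key_at(k3,office), open(d_dock_office), open(d_office_kitchen)}, require {at(office), open(d_dock_office)}
    → {at(office), key_at(k3,office), open(d_dock_office), open(d_office_kitchen)}

== RESULT ==
["at(office)", "key_at(k3,office)", "open(d_dock_office)", "open(d_office_kitchen)"]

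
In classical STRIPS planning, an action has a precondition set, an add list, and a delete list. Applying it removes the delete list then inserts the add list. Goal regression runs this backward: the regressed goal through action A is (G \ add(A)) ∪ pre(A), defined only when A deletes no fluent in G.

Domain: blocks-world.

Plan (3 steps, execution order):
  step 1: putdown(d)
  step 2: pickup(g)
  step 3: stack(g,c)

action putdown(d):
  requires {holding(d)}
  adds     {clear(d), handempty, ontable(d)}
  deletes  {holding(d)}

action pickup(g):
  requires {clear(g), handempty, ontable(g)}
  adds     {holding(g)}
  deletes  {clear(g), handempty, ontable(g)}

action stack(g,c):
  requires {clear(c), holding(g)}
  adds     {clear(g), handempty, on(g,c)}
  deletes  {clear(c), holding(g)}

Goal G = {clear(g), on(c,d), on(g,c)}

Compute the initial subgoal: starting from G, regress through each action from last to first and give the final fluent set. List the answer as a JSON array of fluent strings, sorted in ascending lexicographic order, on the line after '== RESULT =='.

Work backward from the goal:
  through step 3 (stack(g,c)): drop {clear(g), on(g,c)}, keep {on(c,d)}, require {clear(c), holding(g)}
    → {clear(c), holding(g), on(c,d)}
  through step 2 (pickup(g)): drop {holding(g)}, keep {clear(c), on(c,d)}, require {clear(g), handempty, ontable(g)}
    → {clear(c), clear(g), handempty, on(c,d), ontable(g)}
  through step 1 (putdown(d)): drop {handempty}, keep {clear(c), clear(g), on(c,d), ontable(g)}, require {holding(d)}
    → {clear(c), clear(g), holding(d), on(c,d), ontable(g)}

== RESULT ==
["clear(c)", "clear(g)", "holding(d)", "on(c,d)", "ontable(g)"]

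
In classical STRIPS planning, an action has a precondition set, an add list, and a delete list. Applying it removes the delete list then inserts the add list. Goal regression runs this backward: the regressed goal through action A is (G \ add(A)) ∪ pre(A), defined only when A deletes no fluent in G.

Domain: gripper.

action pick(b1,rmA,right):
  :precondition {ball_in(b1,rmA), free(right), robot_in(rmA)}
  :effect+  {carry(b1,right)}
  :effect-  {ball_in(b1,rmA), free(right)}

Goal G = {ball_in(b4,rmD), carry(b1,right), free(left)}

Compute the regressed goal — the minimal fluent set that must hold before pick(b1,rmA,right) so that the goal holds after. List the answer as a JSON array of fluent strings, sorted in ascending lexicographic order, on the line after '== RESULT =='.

Compute (G \ add) ∪ pre:
  G ∩ del = {}  (empty — regression defined)
  G \ add = {ball_in(b4,rmD), carry(b1,right), free(left)} \ {carry(b1,right)} = {ball_in(b4,rmD), free(left)}
  ∪ pre   = {ball_in(b4,rmD), free(left)} ∪ {ball_in(b1,rmA), free(right), robot_in(rmA)}
          = {ball_in(b1,rmA), ball_in(b4,rmD), free(left), free(right), robot_in(rmA)}

== RESULT ==
["ball_in(b1,rmA)", "ball_in(b4,rmD)", "free(left)", "free(right)", "robot_in(rmA)"]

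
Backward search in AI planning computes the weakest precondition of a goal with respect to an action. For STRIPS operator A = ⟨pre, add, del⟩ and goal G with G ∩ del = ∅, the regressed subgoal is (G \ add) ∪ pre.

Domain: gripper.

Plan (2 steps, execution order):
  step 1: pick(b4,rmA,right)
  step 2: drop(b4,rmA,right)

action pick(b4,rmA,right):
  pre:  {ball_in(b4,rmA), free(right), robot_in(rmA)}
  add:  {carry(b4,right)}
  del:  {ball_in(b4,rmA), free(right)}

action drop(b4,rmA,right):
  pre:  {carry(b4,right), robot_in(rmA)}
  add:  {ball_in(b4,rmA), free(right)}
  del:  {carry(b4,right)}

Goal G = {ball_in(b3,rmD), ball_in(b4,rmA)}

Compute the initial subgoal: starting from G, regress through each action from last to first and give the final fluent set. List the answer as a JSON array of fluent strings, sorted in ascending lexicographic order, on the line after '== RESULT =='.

Regress step by step:
  through step 2 (drop(b4,rmA,right)): drop {ball_in(b4,rmA)}, keep {ball_in(b3,rmD)}, require {carry(b4,right), robot_in(rmA)}
    → {ball_in(b3,rmD), carry(b4,right), robot_in(rmA)}
  through step 1 (pick(b4,rmA,right)): drop {carry(b4,right)}, keep {ball_in(b3,rmD), robot_in(rmA)}, require {ball_in(b4,rmA), free(right), robot_in(rmA)}
    → {ball_in(b3,rmD), ball_in(b4,rmA), free(right), robot_in(rmA)}

== RESULT ==
["ball_in(b3,rmD)", "ball_in(b4,rmA)", "free(right)", "robot_in(rmA)"]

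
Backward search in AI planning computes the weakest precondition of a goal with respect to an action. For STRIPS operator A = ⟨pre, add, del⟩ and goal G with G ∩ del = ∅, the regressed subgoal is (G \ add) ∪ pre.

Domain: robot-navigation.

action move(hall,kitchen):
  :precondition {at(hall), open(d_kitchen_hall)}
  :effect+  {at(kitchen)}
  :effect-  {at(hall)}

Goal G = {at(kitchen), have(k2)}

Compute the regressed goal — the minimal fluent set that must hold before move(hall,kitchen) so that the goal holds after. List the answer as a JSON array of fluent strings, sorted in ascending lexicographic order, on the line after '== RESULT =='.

Regress:
  G ∩ del = {}  (empty — regression defined)
  G \ add = {at(kitchen), have(k2)} \ {at(kitchen)} = {have(k2)}
  ∪ pre   = {have(k2)} ∪ {at(hall), open(d_kitchen_hall)}
          = {at(hall), have(k2), open(d_kitchen_hall)}

== RESULT ==
["at(hall)", "have(k2)", "open(d_kitchen_hall)"]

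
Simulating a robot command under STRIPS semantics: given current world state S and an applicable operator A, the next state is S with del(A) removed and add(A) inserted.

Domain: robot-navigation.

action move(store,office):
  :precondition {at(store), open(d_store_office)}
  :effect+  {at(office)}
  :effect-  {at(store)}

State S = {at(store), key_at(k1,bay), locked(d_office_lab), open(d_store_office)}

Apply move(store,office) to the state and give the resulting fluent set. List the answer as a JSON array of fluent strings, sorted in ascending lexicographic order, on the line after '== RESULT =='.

Compute (S \ del) ∪ add:
  pre ⊆ S: {at(store), open(d_store_office)} ⊆ S  — applicable
  S \ del = {key_at(k1,bay), locked(d_office_lab), open(d_store_office)}
  ∪ add   = {at(office), key_at(k1,bay), locked(d_office_lab), open(d_store_office)}

== RESULT ==
["at(office)", "key_at(k1,bay)", "locked(d_office_lab)", "open(d_store_office)"]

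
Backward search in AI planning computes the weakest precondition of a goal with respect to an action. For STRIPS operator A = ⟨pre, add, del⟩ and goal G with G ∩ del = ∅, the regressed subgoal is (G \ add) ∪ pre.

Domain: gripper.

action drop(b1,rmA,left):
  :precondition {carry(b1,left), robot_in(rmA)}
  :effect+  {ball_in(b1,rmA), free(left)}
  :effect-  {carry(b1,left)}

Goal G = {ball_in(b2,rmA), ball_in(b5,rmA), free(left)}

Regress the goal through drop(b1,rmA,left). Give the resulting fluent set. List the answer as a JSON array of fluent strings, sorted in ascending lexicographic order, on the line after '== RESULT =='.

Compute (G \ add) ∪ pre:
  G ∩ del = {}  (empty — regression defined)
  G \ add = {ball_in(b2,rmA), ball_in(b5,rmA), free(left)} \ {ball_in(b1,rmA), free(left)} = {ball_in(b2,rmA), ball_in(b5,rmA)}
  ∪ pre   = {ball_in(b2,rmA), ball_in(b5,rmA)} ∪ {carry(b1,left), robot_in(rmA)}
          = {ball_in(b2,rmA), ball_in(b5,rmA), carry(b1,left), robot_in(rmA)}

== RESULT ==
["ball_in(b2,rmA)", "ball_in(b5,rmA)", "carry(b1,left)", "robot_in(rmA)"]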